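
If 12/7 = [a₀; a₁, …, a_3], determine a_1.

1

Repeatedly divide and take the remainder:
⌊12/7⌋ = 1, remainder 5
⌊7/5⌋ = 1, remainder 2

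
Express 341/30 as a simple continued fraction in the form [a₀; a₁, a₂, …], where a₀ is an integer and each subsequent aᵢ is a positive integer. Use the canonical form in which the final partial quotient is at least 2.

[11; 2, 1, 2, 1, 2]

Apply division with remainder until the remainder is 0:
341 ÷ 30 → quotient 11, remainder 11
30 ÷ 11 → quotient 2, remainder 8
11 ÷ 8 → quotient 1, remainder 3
8 ÷ 3 → quotient 2, remainder 2
3 ÷ 2 → quotient 1, remainder 1
2 ÷ 1 → quotient 2, remainder 0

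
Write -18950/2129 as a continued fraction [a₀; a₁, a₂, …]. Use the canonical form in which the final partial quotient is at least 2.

[-9; 10, 11, 9, 2]

Run the Euclidean algorithm, recording each quotient:
-18950 = -9·2129 + 211, so a_0 = -9
2129 = 10·211 + 19, so a_1 = 10
211 = 11·19 + 2, so a_2 = 11
19 = 9·2 + 1, so a_3 = 9
2 = 2·1 + 0, so a_4 = 2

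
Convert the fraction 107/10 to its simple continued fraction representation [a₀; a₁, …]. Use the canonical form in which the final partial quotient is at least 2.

[10; 1, 2, 3]

107 ÷ 10 → quotient 10, remainder 7
10 ÷ 7 → quotient 1, remainder 3
7 ÷ 3 → quotient 2, remainder 1
3 ÷ 1 → quotient 3, remainder 0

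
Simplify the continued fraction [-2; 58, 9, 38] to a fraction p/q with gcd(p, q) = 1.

-39521/19932

Compute successive convergents:
a_0 = -2: -2/1
a_1 = 58: -115/58
a_2 = 9: -1037/523
a_3 = 38: -39521/19932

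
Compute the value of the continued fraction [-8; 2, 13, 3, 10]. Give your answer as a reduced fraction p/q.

Work from the innermost term outward:
Start with 10.
3 + 1/(10/1) = 3 + 1/10 = 31/10
13 + 1/(31/10) = 13 + 10/31 = 413/31
2 + 1/(413/31) = 2 + 31/413 = 857/413
-8 + 1/(857/413) = -8 + 413/857 = -6443/857

-6443/857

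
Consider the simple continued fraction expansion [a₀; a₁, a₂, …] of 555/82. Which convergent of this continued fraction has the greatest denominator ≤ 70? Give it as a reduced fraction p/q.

88/13

a_0 = 6: 6/1  (≤ bound)
a_1 = 1: 7/1  (≤ bound)
a_2 = 3: 27/4  (≤ bound)
a_3 = 3: 88/13  (≤ bound)
a_4 = 6: 555/82  (> 70, stop)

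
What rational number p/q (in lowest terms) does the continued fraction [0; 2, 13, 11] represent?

144/299

Start with 11.
13 + 1/(11/1) = 13 + 1/11 = 144/11
2 + 1/(144/11) = 2 + 11/144 = 299/144
0 + 1/(299/144) = 0 + 144/299 = 144/299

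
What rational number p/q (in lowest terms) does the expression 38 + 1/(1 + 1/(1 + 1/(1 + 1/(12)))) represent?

Start with 12.
1 + 1/(12/1) = 1 + 1/12 = 13/12
1 + 1/(13/12) = 1 + 12/13 = 25/13
1 + 1/(25/13) = 1 + 13/25 = 38/25
38 + 1/(38/25) = 38 + 25/38 = 1469/38

1469/38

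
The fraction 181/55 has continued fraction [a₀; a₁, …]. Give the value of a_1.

3

Repeatedly divide and take the remainder:
⌊181/55⌋ = 3, remainder 16
⌊55/16⌋ = 3, remainder 7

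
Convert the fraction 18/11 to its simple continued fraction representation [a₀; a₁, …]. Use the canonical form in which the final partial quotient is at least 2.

[1; 1, 1, 1, 3]

Repeatedly divide and take the remainder:
⌊18/11⌋ = 1, remainder 7
⌊11/7⌋ = 1, remainder 4
⌊7/4⌋ = 1, remainder 3
⌊4/3⌋ = 1, remainder 1
⌊3/1⌋ = 3, remainder 0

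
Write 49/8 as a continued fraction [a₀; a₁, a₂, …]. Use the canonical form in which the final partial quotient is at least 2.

49 = 6·8 + 1, so a_0 = 6
8 = 8·1 + 0, so a_1 = 8

[6; 8]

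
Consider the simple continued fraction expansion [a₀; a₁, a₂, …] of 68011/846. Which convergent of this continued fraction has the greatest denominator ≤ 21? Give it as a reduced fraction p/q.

1447/18

List convergents until the denominator exceeds the bound:
a_0 = 80: 80/1  (≤ bound)
a_1 = 2: 161/2  (≤ bound)
a_2 = 1: 241/3  (≤ bound)
a_3 = 1: 402/5  (≤ bound)
a_4 = 3: 1447/18  (≤ bound)
a_5 = 1: 1849/23  (> 21, stop)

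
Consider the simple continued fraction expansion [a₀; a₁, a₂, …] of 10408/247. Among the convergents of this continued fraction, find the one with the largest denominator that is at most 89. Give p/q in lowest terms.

1222/29

a_0 = 42: 42/1  (≤ bound)
a_1 = 7: 295/7  (≤ bound)
a_2 = 3: 927/22  (≤ bound)
a_3 = 1: 1222/29  (≤ bound)
a_4 = 3: 4593/109  (> 89, stop)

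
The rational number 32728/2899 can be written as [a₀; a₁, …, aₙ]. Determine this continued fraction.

[11; 3, 2, 5, 10, 1, 2, 2]

Run the Euclidean algorithm, recording each quotient:
⌊32728/2899⌋ = 11, remainder 839
⌊2899/839⌋ = 3, remainder 382
⌊839/382⌋ = 2, remainder 75
⌊382/75⌋ = 5, remainder 7
⌊75/7⌋ = 10, remainder 5
⌊7/5⌋ = 1, remainder 2
⌊5/2⌋ = 2, remainder 1
⌊2/1⌋ = 2, remainder 0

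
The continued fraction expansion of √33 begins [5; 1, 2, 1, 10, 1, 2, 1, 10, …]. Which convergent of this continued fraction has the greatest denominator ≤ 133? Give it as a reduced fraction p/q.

a_0 = 5: 5/1  (≤ bound)
a_1 = 1: 6/1  (≤ bound)
a_2 = 2: 17/3  (≤ bound)
a_3 = 1: 23/4  (≤ bound)
a_4 = 10: 247/43  (≤ bound)
a_5 = 1: 270/47  (≤ bound)
a_6 = 2: 787/137  (> 133, stop)

270/47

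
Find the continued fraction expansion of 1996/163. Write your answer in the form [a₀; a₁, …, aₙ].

[12; 4, 13, 3]

⌊1996/163⌋ = 12, remainder 40
⌊163/40⌋ = 4, remainder 3
⌊40/3⌋ = 13, remainder 1
⌊3/1⌋ = 3, remainder 0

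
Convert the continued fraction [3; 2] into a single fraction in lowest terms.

7/2

Start with 2.
3 + 1/(2/1) = 3 + 1/2 = 7/2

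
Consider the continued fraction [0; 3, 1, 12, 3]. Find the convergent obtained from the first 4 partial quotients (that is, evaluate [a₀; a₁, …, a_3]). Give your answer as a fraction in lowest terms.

13/51

Start with 12.
1 + 1/(12/1) = 1 + 1/12 = 13/12
3 + 1/(13/12) = 3 + 12/13 = 51/13
0 + 1/(51/13) = 0 + 13/51 = 13/51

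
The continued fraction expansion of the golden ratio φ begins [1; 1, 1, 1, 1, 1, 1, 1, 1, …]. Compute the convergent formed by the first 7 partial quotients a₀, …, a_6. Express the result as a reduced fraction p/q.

21/13

Start with 1.
1 + 1/(1/1) = 1 + 1/1 = 2/1
1 + 1/(2/1) = 1 + 1/2 = 3/2
1 + 1/(3/2) = 1 + 2/3 = 5/3
1 + 1/(5/3) = 1 + 3/5 = 8/5
1 + 1/(8/5) = 1 + 5/8 = 13/8
1 + 1/(13/8) = 1 + 8/13 = 21/13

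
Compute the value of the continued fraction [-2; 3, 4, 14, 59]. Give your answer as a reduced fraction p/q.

-18489/10928

Starting at the tail and folding back:
Start with 59.
14 + 1/(59/1) = 14 + 1/59 = 827/59
4 + 1/(827/59) = 4 + 59/827 = 3367/827
3 + 1/(3367/827) = 3 + 827/3367 = 10928/3367
-2 + 1/(10928/3367) = -2 + 3367/10928 = -18489/10928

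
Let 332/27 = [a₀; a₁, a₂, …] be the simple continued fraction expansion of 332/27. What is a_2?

2

332 = 12·27 + 8, so a_0 = 12
27 = 3·8 + 3, so a_1 = 3
8 = 2·3 + 2, so a_2 = 2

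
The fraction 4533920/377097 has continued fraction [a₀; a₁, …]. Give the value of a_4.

Apply division with remainder until the remainder is 0:
⌊4533920/377097⌋ = 12, remainder 8756
⌊377097/8756⌋ = 43, remainder 589
⌊8756/589⌋ = 14, remainder 510
⌊589/510⌋ = 1, remainder 79
⌊510/79⌋ = 6, remainder 36

6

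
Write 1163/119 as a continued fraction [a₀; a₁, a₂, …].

[9; 1, 3, 2, 2, 5]

1163 ÷ 119 → quotient 9, remainder 92
119 ÷ 92 → quotient 1, remainder 27
92 ÷ 27 → quotient 3, remainder 11
27 ÷ 11 → quotient 2, remainder 5
11 ÷ 5 → quotient 2, remainder 1
5 ÷ 1 → quotient 5, remainder 0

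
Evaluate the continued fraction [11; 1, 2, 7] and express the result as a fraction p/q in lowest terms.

257/22

Start with 7.
2 + 1/(7/1) = 2 + 1/7 = 15/7
1 + 1/(15/7) = 1 + 7/15 = 22/15
11 + 1/(22/15) = 11 + 15/22 = 257/22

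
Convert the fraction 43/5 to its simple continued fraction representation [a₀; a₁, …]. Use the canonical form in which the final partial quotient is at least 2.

Run the Euclidean algorithm, recording each quotient:
43 ÷ 5 → quotient 8, remainder 3
5 ÷ 3 → quotient 1, remainder 2
3 ÷ 2 → quotient 1, remainder 1
2 ÷ 1 → quotient 2, remainder 0

[8; 1, 1, 2]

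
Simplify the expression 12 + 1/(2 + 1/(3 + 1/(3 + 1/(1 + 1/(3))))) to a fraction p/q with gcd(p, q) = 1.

1405/113

Starting at the tail and folding back:
Start with 3.
1 + 1/(3/1) = 1 + 1/3 = 4/3
3 + 1/(4/3) = 3 + 3/4 = 15/4
3 + 1/(15/4) = 3 + 4/15 = 49/15
2 + 1/(49/15) = 2 + 15/49 = 113/49
12 + 1/(113/49) = 12 + 49/113 = 1405/113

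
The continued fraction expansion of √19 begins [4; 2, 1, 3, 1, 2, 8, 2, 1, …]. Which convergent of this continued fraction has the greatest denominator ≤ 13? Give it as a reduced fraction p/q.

List convergents until the denominator exceeds the bound:
a_0 = 4: 4/1  (≤ bound)
a_1 = 2: 9/2  (≤ bound)
a_2 = 1: 13/3  (≤ bound)
a_3 = 3: 48/11  (≤ bound)
a_4 = 1: 61/14  (> 13, stop)

48/11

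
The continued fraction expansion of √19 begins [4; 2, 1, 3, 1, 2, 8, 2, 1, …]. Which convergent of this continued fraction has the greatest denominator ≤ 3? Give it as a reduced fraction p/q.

a_0 = 4: 4/1  (≤ bound)
a_1 = 2: 9/2  (≤ bound)
a_2 = 1: 13/3  (≤ bound)
a_3 = 3: 48/11  (> 3, stop)

13/3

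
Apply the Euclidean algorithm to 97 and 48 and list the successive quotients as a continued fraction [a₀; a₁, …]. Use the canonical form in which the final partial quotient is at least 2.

97 = 2·48 + 1, so a_0 = 2
48 = 48·1 + 0, so a_1 = 48

[2; 48]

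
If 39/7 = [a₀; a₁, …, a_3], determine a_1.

Run the Euclidean algorithm, recording each quotient:
39 ÷ 7 → quotient 5, remainder 4
7 ÷ 4 → quotient 1, remainder 3

1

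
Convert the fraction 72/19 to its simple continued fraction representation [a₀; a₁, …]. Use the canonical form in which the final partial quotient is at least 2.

72 = 3·19 + 15, so a_0 = 3
19 = 1·15 + 4, so a_1 = 1
15 = 3·4 + 3, so a_2 = 3
4 = 1·3 + 1, so a_3 = 1
3 = 3·1 + 0, so a_4 = 3

[3; 1, 3, 1, 3]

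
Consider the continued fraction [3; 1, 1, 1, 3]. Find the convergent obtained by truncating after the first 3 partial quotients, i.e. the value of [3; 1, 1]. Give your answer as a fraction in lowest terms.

7/2

Start with 1.
1 + 1/(1/1) = 1 + 1/1 = 2/1
3 + 1/(2/1) = 3 + 1/2 = 7/2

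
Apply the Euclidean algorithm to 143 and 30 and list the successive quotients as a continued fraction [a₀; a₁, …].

[4; 1, 3, 3, 2]

⌊143/30⌋ = 4, remainder 23
⌊30/23⌋ = 1, remainder 7
⌊23/7⌋ = 3, remainder 2
⌊7/2⌋ = 3, remainder 1
⌊2/1⌋ = 2, remainder 0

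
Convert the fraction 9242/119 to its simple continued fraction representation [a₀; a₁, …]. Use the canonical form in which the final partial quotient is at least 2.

Apply division with remainder until the remainder is 0:
⌊9242/119⌋ = 77, remainder 79
⌊119/79⌋ = 1, remainder 40
⌊79/40⌋ = 1, remainder 39
⌊40/39⌋ = 1, remainder 1
⌊39/1⌋ = 39, remainder 0

[77; 1, 1, 1, 39]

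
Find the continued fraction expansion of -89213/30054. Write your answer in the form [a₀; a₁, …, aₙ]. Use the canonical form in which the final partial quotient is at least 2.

[-3; 31, 1, 2, 44, 1, 6]

Repeatedly divide and take the remainder:
-89213 = -3·30054 + 949, so a_0 = -3
30054 = 31·949 + 635, so a_1 = 31
949 = 1·635 + 314, so a_2 = 1
635 = 2·314 + 7, so a_3 = 2
314 = 44·7 + 6, so a_4 = 44
7 = 1·6 + 1, so a_5 = 1
6 = 6·1 + 0, so a_6 = 6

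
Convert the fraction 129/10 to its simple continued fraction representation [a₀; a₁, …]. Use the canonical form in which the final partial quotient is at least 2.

129 = 12·10 + 9, so a_0 = 12
10 = 1·9 + 1, so a_1 = 1
9 = 9·1 + 0, so a_2 = 9

[12; 1, 9]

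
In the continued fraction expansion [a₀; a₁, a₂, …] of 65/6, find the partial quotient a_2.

⌊65/6⌋ = 10, remainder 5
⌊6/5⌋ = 1, remainder 1
⌊5/1⌋ = 5, remainder 0

5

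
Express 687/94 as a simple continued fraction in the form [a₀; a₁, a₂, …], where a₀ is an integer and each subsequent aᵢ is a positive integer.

Run the Euclidean algorithm, recording each quotient:
687 ÷ 94 → quotient 7, remainder 29
94 ÷ 29 → quotient 3, remainder 7
29 ÷ 7 → quotient 4, remainder 1
7 ÷ 1 → quotient 7, remainder 0

[7; 3, 4, 7]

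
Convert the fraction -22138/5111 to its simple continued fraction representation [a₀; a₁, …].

-22138 ÷ 5111 → quotient -5, remainder 3417
5111 ÷ 3417 → quotient 1, remainder 1694
3417 ÷ 1694 → quotient 2, remainder 29
1694 ÷ 29 → quotient 58, remainder 12
29 ÷ 12 → quotient 2, remainder 5
12 ÷ 5 → quotient 2, remainder 2
5 ÷ 2 → quotient 2, remainder 1
2 ÷ 1 → quotient 2, remainder 0

[-5; 1, 2, 58, 2, 2, 2, 2]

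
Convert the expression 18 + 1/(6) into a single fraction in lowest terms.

109/6

Start with 6.
18 + 1/(6/1) = 18 + 1/6 = 109/6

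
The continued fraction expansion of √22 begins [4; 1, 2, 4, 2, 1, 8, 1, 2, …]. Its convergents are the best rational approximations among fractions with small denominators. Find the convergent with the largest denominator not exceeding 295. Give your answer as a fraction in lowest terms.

List convergents until the denominator exceeds the bound:
a_0 = 4: 4/1  (≤ bound)
a_1 = 1: 5/1  (≤ bound)
a_2 = 2: 14/3  (≤ bound)
a_3 = 4: 61/13  (≤ bound)
a_4 = 2: 136/29  (≤ bound)
a_5 = 1: 197/42  (≤ bound)
a_6 = 8: 1712/365  (> 295, stop)

197/42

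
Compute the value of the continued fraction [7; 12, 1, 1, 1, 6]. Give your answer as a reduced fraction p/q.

1791/253

Start with 6.
1 + 1/(6/1) = 1 + 1/6 = 7/6
1 + 1/(7/6) = 1 + 6/7 = 13/7
1 + 1/(13/7) = 1 + 7/13 = 20/13
12 + 1/(20/13) = 12 + 13/20 = 253/20
7 + 1/(253/20) = 7 + 20/253 = 1791/253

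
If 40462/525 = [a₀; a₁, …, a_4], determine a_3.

3

Repeatedly divide and take the remainder:
⌊40462/525⌋ = 77, remainder 37
⌊525/37⌋ = 14, remainder 7
⌊37/7⌋ = 5, remainder 2
⌊7/2⌋ = 3, remainder 1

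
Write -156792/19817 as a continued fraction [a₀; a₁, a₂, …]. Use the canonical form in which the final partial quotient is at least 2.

[-8; 11, 2, 1, 3, 11, 1, 12]

-156792 = -8·19817 + 1744, so a_0 = -8
19817 = 11·1744 + 633, so a_1 = 11
1744 = 2·633 + 478, so a_2 = 2
633 = 1·478 + 155, so a_3 = 1
478 = 3·155 + 13, so a_4 = 3
155 = 11·13 + 12, so a_5 = 11
13 = 1·12 + 1, so a_6 = 1
12 = 12·1 + 0, so a_7 = 12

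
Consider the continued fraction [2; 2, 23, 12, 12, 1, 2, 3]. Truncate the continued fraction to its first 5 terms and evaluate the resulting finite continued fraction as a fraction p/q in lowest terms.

Compute successive convergents:
a_0 = 2: 2/1
a_1 = 2: 5/2
a_2 = 23: 117/47
a_3 = 12: 1409/566
a_4 = 12: 17025/6839

17025/6839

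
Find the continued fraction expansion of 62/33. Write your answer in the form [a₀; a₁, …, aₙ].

[1; 1, 7, 4]

Repeatedly divide and take the remainder:
⌊62/33⌋ = 1, remainder 29
⌊33/29⌋ = 1, remainder 4
⌊29/4⌋ = 7, remainder 1
⌊4/1⌋ = 4, remainder 0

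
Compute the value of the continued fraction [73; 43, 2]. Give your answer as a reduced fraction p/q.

Collapse the nested fraction from the inside out:
Start with 2.
43 + 1/(2/1) = 43 + 1/2 = 87/2
73 + 1/(87/2) = 73 + 2/87 = 6353/87

6353/87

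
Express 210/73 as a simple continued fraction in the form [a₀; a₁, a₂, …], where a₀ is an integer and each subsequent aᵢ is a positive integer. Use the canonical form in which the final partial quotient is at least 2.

⌊210/73⌋ = 2, remainder 64
⌊73/64⌋ = 1, remainder 9
⌊64/9⌋ = 7, remainder 1
⌊9/1⌋ = 9, remainder 0

[2; 1, 7, 9]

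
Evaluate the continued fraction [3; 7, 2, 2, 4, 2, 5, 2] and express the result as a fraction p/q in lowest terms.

13540/4319

Compute successive convergents:
a_0 = 3: 3/1
a_1 = 7: 22/7
a_2 = 2: 47/15
a_3 = 2: 116/37
a_4 = 4: 511/163
a_5 = 2: 1138/363
a_6 = 5: 6201/1978
a_7 = 2: 13540/4319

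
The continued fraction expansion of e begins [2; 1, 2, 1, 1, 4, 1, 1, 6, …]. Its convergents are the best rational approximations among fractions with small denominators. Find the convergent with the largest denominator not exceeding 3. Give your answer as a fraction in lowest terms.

8/3

List convergents until the denominator exceeds the bound:
a_0 = 2: 2/1  (≤ bound)
a_1 = 1: 3/1  (≤ bound)
a_2 = 2: 8/3  (≤ bound)
a_3 = 1: 11/4  (> 3, stop)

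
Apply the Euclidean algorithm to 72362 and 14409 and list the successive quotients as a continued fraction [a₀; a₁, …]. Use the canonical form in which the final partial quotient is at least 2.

[5; 45, 2, 4, 1, 28]

72362 = 5·14409 + 317, so a_0 = 5
14409 = 45·317 + 144, so a_1 = 45
317 = 2·144 + 29, so a_2 = 2
144 = 4·29 + 28, so a_3 = 4
29 = 1·28 + 1, so a_4 = 1
28 = 28·1 + 0, so a_5 = 28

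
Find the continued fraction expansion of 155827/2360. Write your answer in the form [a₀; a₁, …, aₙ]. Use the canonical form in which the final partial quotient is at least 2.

[66; 35, 4, 2, 7]

⌊155827/2360⌋ = 66, remainder 67
⌊2360/67⌋ = 35, remainder 15
⌊67/15⌋ = 4, remainder 7
⌊15/7⌋ = 2, remainder 1
⌊7/1⌋ = 7, remainder 0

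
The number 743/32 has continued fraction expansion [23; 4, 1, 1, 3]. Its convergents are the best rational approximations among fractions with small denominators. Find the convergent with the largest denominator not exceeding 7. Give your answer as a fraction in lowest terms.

116/5

a_0 = 23: 23/1  (≤ bound)
a_1 = 4: 93/4  (≤ bound)
a_2 = 1: 116/5  (≤ bound)
a_3 = 1: 209/9  (> 7, stop)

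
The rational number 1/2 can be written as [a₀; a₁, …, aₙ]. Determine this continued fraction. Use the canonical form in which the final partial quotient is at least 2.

1 = 0·2 + 1, so a_0 = 0
2 = 2·1 + 0, so a_1 = 2

[0; 2]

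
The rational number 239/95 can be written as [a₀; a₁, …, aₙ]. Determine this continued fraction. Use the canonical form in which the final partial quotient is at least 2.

239 ÷ 95 → quotient 2, remainder 49
95 ÷ 49 → quotient 1, remainder 46
49 ÷ 46 → quotient 1, remainder 3
46 ÷ 3 → quotient 15, remainder 1
3 ÷ 1 → quotient 3, remainder 0

[2; 1, 1, 15, 3]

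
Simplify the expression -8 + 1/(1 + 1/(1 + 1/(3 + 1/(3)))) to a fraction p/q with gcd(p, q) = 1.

Start with 3.
3 + 1/(3/1) = 3 + 1/3 = 10/3
1 + 1/(10/3) = 1 + 3/10 = 13/10
1 + 1/(13/10) = 1 + 10/13 = 23/13
-8 + 1/(23/13) = -8 + 13/23 = -171/23

-171/23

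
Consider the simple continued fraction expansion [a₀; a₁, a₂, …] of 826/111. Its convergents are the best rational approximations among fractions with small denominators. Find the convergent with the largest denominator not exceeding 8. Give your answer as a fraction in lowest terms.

List convergents until the denominator exceeds the bound:
a_0 = 7: 7/1  (≤ bound)
a_1 = 2: 15/2  (≤ bound)
a_2 = 3: 52/7  (≤ bound)
a_3 = 1: 67/9  (> 8, stop)

52/7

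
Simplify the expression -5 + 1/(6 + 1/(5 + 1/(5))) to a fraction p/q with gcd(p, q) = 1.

Starting at the tail and folding back:
Start with 5.
5 + 1/(5/1) = 5 + 1/5 = 26/5
6 + 1/(26/5) = 6 + 5/26 = 161/26
-5 + 1/(161/26) = -5 + 26/161 = -779/161

-779/161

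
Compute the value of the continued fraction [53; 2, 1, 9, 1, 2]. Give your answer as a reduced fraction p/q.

4961/93

a_0 = 53: 53/1
a_1 = 2: 107/2
a_2 = 1: 160/3
a_3 = 9: 1547/29
a_4 = 1: 1707/32
a_5 = 2: 4961/93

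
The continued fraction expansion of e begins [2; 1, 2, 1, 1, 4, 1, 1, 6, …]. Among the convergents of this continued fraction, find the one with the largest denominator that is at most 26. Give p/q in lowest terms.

19/7

a_0 = 2: 2/1  (≤ bound)
a_1 = 1: 3/1  (≤ bound)
a_2 = 2: 8/3  (≤ bound)
a_3 = 1: 11/4  (≤ bound)
a_4 = 1: 19/7  (≤ bound)
a_5 = 4: 87/32  (> 26, stop)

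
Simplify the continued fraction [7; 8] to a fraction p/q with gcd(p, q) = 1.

Build up convergents one term at a time:
a_0 = 7: 7/1
a_1 = 8: 57/8

57/8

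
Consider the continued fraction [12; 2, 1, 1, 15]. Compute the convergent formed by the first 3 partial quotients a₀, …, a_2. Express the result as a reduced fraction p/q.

Start with 1.
2 + 1/(1/1) = 2 + 1/1 = 3/1
12 + 1/(3/1) = 12 + 1/3 = 37/3

37/3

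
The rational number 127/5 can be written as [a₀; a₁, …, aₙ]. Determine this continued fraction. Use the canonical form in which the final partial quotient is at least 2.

[25; 2, 2]

127 = 25·5 + 2, so a_0 = 25
5 = 2·2 + 1, so a_1 = 2
2 = 2·1 + 0, so a_2 = 2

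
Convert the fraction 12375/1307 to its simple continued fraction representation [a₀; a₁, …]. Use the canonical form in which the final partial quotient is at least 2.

12375 = 9·1307 + 612, so a_0 = 9
1307 = 2·612 + 83, so a_1 = 2
612 = 7·83 + 31, so a_2 = 7
83 = 2·31 + 21, so a_3 = 2
31 = 1·21 + 10, so a_4 = 1
21 = 2·10 + 1, so a_5 = 2
10 = 10·1 + 0, so a_6 = 10

[9; 2, 7, 2, 1, 2, 10]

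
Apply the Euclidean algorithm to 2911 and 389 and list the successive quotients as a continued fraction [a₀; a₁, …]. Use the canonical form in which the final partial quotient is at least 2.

[7; 2, 14, 2, 6]

⌊2911/389⌋ = 7, remainder 188
⌊389/188⌋ = 2, remainder 13
⌊188/13⌋ = 14, remainder 6
⌊13/6⌋ = 2, remainder 1
⌊6/1⌋ = 6, remainder 0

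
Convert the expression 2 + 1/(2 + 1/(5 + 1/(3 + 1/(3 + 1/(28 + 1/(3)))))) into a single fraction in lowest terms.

a_0 = 2: 2/1
a_1 = 2: 5/2
a_2 = 5: 27/11
a_3 = 3: 86/35
a_4 = 3: 285/116
a_5 = 28: 8066/3283
a_6 = 3: 24483/9965

24483/9965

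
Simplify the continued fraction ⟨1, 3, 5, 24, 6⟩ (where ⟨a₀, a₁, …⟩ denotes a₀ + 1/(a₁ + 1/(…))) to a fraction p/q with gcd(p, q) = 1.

3069/2338

Use the convergent recurrence hₖ = aₖ·hₖ₋₁ + hₖ₋₂ (and likewise for the denominators kₖ):
a_0 = 1: 1/1
a_1 = 3: 4/3
a_2 = 5: 21/16
a_3 = 24: 508/387
a_4 = 6: 3069/2338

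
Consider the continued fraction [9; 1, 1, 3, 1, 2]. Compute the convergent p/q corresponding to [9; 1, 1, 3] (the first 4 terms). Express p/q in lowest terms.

a_0 = 9: 9/1
a_1 = 1: 10/1
a_2 = 1: 19/2
a_3 = 3: 67/7

67/7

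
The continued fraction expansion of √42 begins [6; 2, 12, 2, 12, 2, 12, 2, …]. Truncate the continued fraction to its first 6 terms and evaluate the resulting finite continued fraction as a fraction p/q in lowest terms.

8749/1350

a_0 = 6: 6/1
a_1 = 2: 13/2
a_2 = 12: 162/25
a_3 = 2: 337/52
a_4 = 12: 4206/649
a_5 = 2: 8749/1350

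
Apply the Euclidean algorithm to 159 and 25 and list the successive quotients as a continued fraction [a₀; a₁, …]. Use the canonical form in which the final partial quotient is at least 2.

[6; 2, 1, 3, 2]

Apply division with remainder until the remainder is 0:
159 = 6·25 + 9, so a_0 = 6
25 = 2·9 + 7, so a_1 = 2
9 = 1·7 + 2, so a_2 = 1
7 = 3·2 + 1, so a_3 = 3
2 = 2·1 + 0, so a_4 = 2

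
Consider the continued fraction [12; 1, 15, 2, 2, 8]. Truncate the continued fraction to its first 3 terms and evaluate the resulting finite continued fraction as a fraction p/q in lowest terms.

207/16

Start with 15.
1 + 1/(15/1) = 1 + 1/15 = 16/15
12 + 1/(16/15) = 12 + 15/16 = 207/16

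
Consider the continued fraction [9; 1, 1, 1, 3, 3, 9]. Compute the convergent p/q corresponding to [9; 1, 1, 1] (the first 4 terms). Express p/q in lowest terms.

Start with 1.
1 + 1/(1/1) = 1 + 1/1 = 2/1
1 + 1/(2/1) = 1 + 1/2 = 3/2
9 + 1/(3/2) = 9 + 2/3 = 29/3

29/3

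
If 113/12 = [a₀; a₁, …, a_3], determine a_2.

2

113 ÷ 12 → quotient 9, remainder 5
12 ÷ 5 → quotient 2, remainder 2
5 ÷ 2 → quotient 2, remainder 1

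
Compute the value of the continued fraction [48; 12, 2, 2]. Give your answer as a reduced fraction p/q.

Start with 2.
2 + 1/(2/1) = 2 + 1/2 = 5/2
12 + 1/(5/2) = 12 + 2/5 = 62/5
48 + 1/(62/5) = 48 + 5/62 = 2981/62

2981/62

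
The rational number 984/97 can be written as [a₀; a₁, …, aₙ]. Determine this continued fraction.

[10; 6, 1, 13]

984 ÷ 97 → quotient 10, remainder 14
97 ÷ 14 → quotient 6, remainder 13
14 ÷ 13 → quotient 1, remainder 1
13 ÷ 1 → quotient 13, remainder 0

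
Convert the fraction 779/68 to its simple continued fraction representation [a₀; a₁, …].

[11; 2, 5, 6]

779 ÷ 68 → quotient 11, remainder 31
68 ÷ 31 → quotient 2, remainder 6
31 ÷ 6 → quotient 5, remainder 1
6 ÷ 1 → quotient 6, remainder 0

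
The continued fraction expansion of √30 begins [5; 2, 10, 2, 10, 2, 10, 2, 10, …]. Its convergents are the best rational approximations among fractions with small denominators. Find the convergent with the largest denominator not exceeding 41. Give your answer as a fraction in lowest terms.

115/21

List convergents until the denominator exceeds the bound:
a_0 = 5: 5/1  (≤ bound)
a_1 = 2: 11/2  (≤ bound)
a_2 = 10: 115/21  (≤ bound)
a_3 = 2: 241/44  (> 41, stop)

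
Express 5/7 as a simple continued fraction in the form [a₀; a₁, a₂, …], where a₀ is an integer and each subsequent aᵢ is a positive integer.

[0; 1, 2, 2]

⌊5/7⌋ = 0, remainder 5
⌊7/5⌋ = 1, remainder 2
⌊5/2⌋ = 2, remainder 1
⌊2/1⌋ = 2, remainder 0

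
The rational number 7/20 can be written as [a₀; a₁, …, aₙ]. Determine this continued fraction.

[0; 2, 1, 6]

⌊7/20⌋ = 0, remainder 7
⌊20/7⌋ = 2, remainder 6
⌊7/6⌋ = 1, remainder 1
⌊6/1⌋ = 6, remainder 0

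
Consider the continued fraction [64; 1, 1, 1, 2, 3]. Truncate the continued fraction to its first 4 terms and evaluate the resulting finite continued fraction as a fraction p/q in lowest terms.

Start with 1.
1 + 1/(1/1) = 1 + 1/1 = 2/1
1 + 1/(2/1) = 1 + 1/2 = 3/2
64 + 1/(3/2) = 64 + 2/3 = 194/3

194/3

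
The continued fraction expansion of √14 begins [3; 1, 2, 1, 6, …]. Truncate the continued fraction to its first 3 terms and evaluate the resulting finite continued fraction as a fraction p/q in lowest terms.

Start with 2.
1 + 1/(2/1) = 1 + 1/2 = 3/2
3 + 1/(3/2) = 3 + 2/3 = 11/3

11/3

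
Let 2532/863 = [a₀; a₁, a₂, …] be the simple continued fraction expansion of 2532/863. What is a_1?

1

Apply division with remainder until the remainder is 0:
2532 ÷ 863 → quotient 2, remainder 806
863 ÷ 806 → quotient 1, remainder 57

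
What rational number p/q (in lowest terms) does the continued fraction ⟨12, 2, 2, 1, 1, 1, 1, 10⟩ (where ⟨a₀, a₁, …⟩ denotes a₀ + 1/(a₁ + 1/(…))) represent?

4086/329

Start with 10.
1 + 1/(10/1) = 1 + 1/10 = 11/10
1 + 1/(11/10) = 1 + 10/11 = 21/11
1 + 1/(21/11) = 1 + 11/21 = 32/21
1 + 1/(32/21) = 1 + 21/32 = 53/32
2 + 1/(53/32) = 2 + 32/53 = 138/53
2 + 1/(138/53) = 2 + 53/138 = 329/138
12 + 1/(329/138) = 12 + 138/329 = 4086/329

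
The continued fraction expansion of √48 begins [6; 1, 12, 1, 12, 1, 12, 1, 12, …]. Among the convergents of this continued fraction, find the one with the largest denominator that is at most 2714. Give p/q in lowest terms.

a_0 = 6: 6/1  (≤ bound)
a_1 = 1: 7/1  (≤ bound)
a_2 = 12: 90/13  (≤ bound)
a_3 = 1: 97/14  (≤ bound)
a_4 = 12: 1254/181  (≤ bound)
a_5 = 1: 1351/195  (≤ bound)
a_6 = 12: 17466/2521  (≤ bound)
a_7 = 1: 18817/2716  (> 2714, stop)

17466/2521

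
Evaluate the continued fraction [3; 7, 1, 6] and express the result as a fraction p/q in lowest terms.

Build up convergents one term at a time:
a_0 = 3: 3/1
a_1 = 7: 22/7
a_2 = 1: 25/8
a_3 = 6: 172/55

172/55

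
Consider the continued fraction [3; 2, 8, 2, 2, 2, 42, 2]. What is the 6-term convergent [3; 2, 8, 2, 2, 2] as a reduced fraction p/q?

a_0 = 3: 3/1
a_1 = 2: 7/2
a_2 = 8: 59/17
a_3 = 2: 125/36
a_4 = 2: 309/89
a_5 = 2: 743/214

743/214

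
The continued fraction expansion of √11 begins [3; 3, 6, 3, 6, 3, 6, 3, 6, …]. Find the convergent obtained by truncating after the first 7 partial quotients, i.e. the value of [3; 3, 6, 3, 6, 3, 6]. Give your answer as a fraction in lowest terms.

25077/7561

Start with 6.
3 + 1/(6/1) = 3 + 1/6 = 19/6
6 + 1/(19/6) = 6 + 6/19 = 120/19
3 + 1/(120/19) = 3 + 19/120 = 379/120
6 + 1/(379/120) = 6 + 120/379 = 2394/379
3 + 1/(2394/379) = 3 + 379/2394 = 7561/2394
3 + 1/(7561/2394) = 3 + 2394/7561 = 25077/7561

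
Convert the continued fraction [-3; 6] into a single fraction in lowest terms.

-17/6

Start with 6.
-3 + 1/(6/1) = -3 + 1/6 = -17/6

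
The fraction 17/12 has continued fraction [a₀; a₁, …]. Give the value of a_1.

2

17 = 1·12 + 5, so a_0 = 1
12 = 2·5 + 2, so a_1 = 2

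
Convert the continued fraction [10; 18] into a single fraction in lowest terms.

Starting at the tail and folding back:
Start with 18.
10 + 1/(18/1) = 10 + 1/18 = 181/18

181/18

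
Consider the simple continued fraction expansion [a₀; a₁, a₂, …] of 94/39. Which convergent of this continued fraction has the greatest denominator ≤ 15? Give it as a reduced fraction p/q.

List convergents until the denominator exceeds the bound:
a_0 = 2: 2/1  (≤ bound)
a_1 = 2: 5/2  (≤ bound)
a_2 = 2: 12/5  (≤ bound)
a_3 = 3: 41/17  (> 15, stop)

12/5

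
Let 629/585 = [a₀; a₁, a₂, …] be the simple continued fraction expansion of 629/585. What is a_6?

2

Repeatedly divide and take the remainder:
629 = 1·585 + 44, so a_0 = 1
585 = 13·44 + 13, so a_1 = 13
44 = 3·13 + 5, so a_2 = 3
13 = 2·5 + 3, so a_3 = 2
5 = 1·3 + 2, so a_4 = 1
3 = 1·2 + 1, so a_5 = 1
2 = 2·1 + 0, so a_6 = 2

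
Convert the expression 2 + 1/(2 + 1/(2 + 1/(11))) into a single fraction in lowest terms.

a_0 = 2: 2/1
a_1 = 2: 5/2
a_2 = 2: 12/5
a_3 = 11: 137/57

137/57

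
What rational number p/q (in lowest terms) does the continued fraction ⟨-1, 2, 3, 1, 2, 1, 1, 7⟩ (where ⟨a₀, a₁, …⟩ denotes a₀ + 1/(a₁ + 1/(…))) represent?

-250/447

Work from the innermost term outward:
Start with 7.
1 + 1/(7/1) = 1 + 1/7 = 8/7
1 + 1/(8/7) = 1 + 7/8 = 15/8
2 + 1/(15/8) = 2 + 8/15 = 38/15
1 + 1/(38/15) = 1 + 15/38 = 53/38
3 + 1/(53/38) = 3 + 38/53 = 197/53
2 + 1/(197/53) = 2 + 53/197 = 447/197
-1 + 1/(447/197) = -1 + 197/447 = -250/447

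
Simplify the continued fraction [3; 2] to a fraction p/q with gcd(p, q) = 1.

7/2

Start with 2.
3 + 1/(2/1) = 3 + 1/2 = 7/2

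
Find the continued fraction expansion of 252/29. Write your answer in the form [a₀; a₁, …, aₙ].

[8; 1, 2, 4, 2]

252 ÷ 29 → quotient 8, remainder 20
29 ÷ 20 → quotient 1, remainder 9
20 ÷ 9 → quotient 2, remainder 2
9 ÷ 2 → quotient 4, remainder 1
2 ÷ 1 → quotient 2, remainder 0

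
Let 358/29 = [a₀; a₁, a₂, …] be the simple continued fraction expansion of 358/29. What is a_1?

Run the Euclidean algorithm, recording each quotient:
358 = 12·29 + 10, so a_0 = 12
29 = 2·10 + 9, so a_1 = 2

2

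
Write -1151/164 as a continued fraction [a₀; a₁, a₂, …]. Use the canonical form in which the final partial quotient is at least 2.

[-8; 1, 53, 1, 2]

-1151 = -8·164 + 161, so a_0 = -8
164 = 1·161 + 3, so a_1 = 1
161 = 53·3 + 2, so a_2 = 53
3 = 1·2 + 1, so a_3 = 1
2 = 2·1 + 0, so a_4 = 2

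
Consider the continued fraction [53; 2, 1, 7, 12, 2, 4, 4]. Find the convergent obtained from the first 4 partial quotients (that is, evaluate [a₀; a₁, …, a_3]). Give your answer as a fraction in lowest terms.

1227/23

Build up convergents one term at a time:
a_0 = 53: 53/1
a_1 = 2: 107/2
a_2 = 1: 160/3
a_3 = 7: 1227/23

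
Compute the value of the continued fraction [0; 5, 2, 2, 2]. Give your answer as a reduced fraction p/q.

Start with 2.
2 + 1/(2/1) = 2 + 1/2 = 5/2
2 + 1/(5/2) = 2 + 2/5 = 12/5
5 + 1/(12/5) = 5 + 5/12 = 65/12
0 + 1/(65/12) = 0 + 12/65 = 12/65

12/65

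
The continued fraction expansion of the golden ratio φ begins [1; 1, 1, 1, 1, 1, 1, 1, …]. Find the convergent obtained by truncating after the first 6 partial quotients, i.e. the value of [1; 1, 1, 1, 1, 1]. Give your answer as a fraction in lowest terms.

Start with 1.
1 + 1/(1/1) = 1 + 1/1 = 2/1
1 + 1/(2/1) = 1 + 1/2 = 3/2
1 + 1/(3/2) = 1 + 2/3 = 5/3
1 + 1/(5/3) = 1 + 3/5 = 8/5
1 + 1/(8/5) = 1 + 5/8 = 13/8

13/8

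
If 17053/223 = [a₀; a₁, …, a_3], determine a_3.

Apply division with remainder until the remainder is 0:
17053 = 76·223 + 105, so a_0 = 76
223 = 2·105 + 13, so a_1 = 2
105 = 8·13 + 1, so a_2 = 8
13 = 13·1 + 0, so a_3 = 13

13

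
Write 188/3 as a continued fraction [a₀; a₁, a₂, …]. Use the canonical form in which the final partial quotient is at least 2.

[62; 1, 2]

Repeatedly divide and take the remainder:
⌊188/3⌋ = 62, remainder 2
⌊3/2⌋ = 1, remainder 1
⌊2/1⌋ = 2, remainder 0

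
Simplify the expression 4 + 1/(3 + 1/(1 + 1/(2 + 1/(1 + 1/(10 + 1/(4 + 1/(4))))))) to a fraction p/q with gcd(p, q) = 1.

Compute successive convergents:
a_0 = 4: 4/1
a_1 = 3: 13/3
a_2 = 1: 17/4
a_3 = 2: 47/11
a_4 = 1: 64/15
a_5 = 10: 687/161
a_6 = 4: 2812/659
a_7 = 4: 11935/2797

11935/2797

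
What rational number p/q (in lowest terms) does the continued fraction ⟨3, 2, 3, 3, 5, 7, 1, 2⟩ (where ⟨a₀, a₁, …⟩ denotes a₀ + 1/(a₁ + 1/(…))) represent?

Use the convergent recurrence hₖ = aₖ·hₖ₋₁ + hₖ₋₂ (and likewise for the denominators kₖ):
a_0 = 3: 3/1
a_1 = 2: 7/2
a_2 = 3: 24/7
a_3 = 3: 79/23
a_4 = 5: 419/122
a_5 = 7: 3012/877
a_6 = 1: 3431/999
a_7 = 2: 9874/2875

9874/2875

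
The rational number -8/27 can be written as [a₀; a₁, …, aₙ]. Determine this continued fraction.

[-1; 1, 2, 2, 1, 2]

-8 ÷ 27 → quotient -1, remainder 19
27 ÷ 19 → quotient 1, remainder 8
19 ÷ 8 → quotient 2, remainder 3
8 ÷ 3 → quotient 2, remainder 2
3 ÷ 2 → quotient 1, remainder 1
2 ÷ 1 → quotient 2, remainder 0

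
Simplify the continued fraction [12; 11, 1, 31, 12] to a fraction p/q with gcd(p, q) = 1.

Use the convergent recurrence hₖ = aₖ·hₖ₋₁ + hₖ₋₂ (and likewise for the denominators kₖ):
a_0 = 12: 12/1
a_1 = 11: 133/11
a_2 = 1: 145/12
a_3 = 31: 4628/383
a_4 = 12: 55681/4608

55681/4608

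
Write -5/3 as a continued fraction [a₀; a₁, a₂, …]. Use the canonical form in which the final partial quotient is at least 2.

-5 ÷ 3 → quotient -2, remainder 1
3 ÷ 1 → quotient 3, remainder 0

[-2; 3]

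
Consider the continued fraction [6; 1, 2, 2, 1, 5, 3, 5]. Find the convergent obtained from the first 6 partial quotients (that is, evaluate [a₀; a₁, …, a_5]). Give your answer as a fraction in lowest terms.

382/57

Starting at the tail and folding back:
Start with 5.
1 + 1/(5/1) = 1 + 1/5 = 6/5
2 + 1/(6/5) = 2 + 5/6 = 17/6
2 + 1/(17/6) = 2 + 6/17 = 40/17
1 + 1/(40/17) = 1 + 17/40 = 57/40
6 + 1/(57/40) = 6 + 40/57 = 382/57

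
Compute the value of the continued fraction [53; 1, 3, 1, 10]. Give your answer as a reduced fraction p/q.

2905/54

Use the convergent recurrence hₖ = aₖ·hₖ₋₁ + hₖ₋₂ (and likewise for the denominators kₖ):
a_0 = 53: 53/1
a_1 = 1: 54/1
a_2 = 3: 215/4
a_3 = 1: 269/5
a_4 = 10: 2905/54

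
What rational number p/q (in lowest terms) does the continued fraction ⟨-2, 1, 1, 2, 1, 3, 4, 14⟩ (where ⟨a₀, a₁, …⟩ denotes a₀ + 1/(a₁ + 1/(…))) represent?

-2249/1580

Starting at the tail and folding back:
Start with 14.
4 + 1/(14/1) = 4 + 1/14 = 57/14
3 + 1/(57/14) = 3 + 14/57 = 185/57
1 + 1/(185/57) = 1 + 57/185 = 242/185
2 + 1/(242/185) = 2 + 185/242 = 669/242
1 + 1/(669/242) = 1 + 242/669 = 911/669
1 + 1/(911/669) = 1 + 669/911 = 1580/911
-2 + 1/(1580/911) = -2 + 911/1580 = -2249/1580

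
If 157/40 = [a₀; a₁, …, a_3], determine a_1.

1

Repeatedly divide and take the remainder:
⌊157/40⌋ = 3, remainder 37
⌊40/37⌋ = 1, remainder 3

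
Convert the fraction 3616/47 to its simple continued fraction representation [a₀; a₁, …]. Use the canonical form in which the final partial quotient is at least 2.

Repeatedly divide and take the remainder:
3616 = 76·47 + 44, so a_0 = 76
47 = 1·44 + 3, so a_1 = 1
44 = 14·3 + 2, so a_2 = 14
3 = 1·2 + 1, so a_3 = 1
2 = 2·1 + 0, so a_4 = 2

[76; 1, 14, 1, 2]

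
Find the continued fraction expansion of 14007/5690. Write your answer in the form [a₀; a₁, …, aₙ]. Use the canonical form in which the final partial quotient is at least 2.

Apply division with remainder until the remainder is 0:
14007 = 2·5690 + 2627, so a_0 = 2
5690 = 2·2627 + 436, so a_1 = 2
2627 = 6·436 + 11, so a_2 = 6
436 = 39·11 + 7, so a_3 = 39
11 = 1·7 + 4, so a_4 = 1
7 = 1·4 + 3, so a_5 = 1
4 = 1·3 + 1, so a_6 = 1
3 = 3·1 + 0, so a_7 = 3

[2; 2, 6, 39, 1, 1, 1, 3]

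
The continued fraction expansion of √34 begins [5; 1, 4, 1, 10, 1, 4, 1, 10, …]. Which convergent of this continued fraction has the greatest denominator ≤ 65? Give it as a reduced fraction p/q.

List convergents until the denominator exceeds the bound:
a_0 = 5: 5/1  (≤ bound)
a_1 = 1: 6/1  (≤ bound)
a_2 = 4: 29/5  (≤ bound)
a_3 = 1: 35/6  (≤ bound)
a_4 = 10: 379/65  (≤ bound)
a_5 = 1: 414/71  (> 65, stop)

379/65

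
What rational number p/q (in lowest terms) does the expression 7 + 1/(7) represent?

50/7

a_0 = 7: 7/1
a_1 = 7: 50/7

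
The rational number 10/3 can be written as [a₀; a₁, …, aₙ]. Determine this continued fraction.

[3; 3]

Apply division with remainder until the remainder is 0:
10 ÷ 3 → quotient 3, remainder 1
3 ÷ 1 → quotient 3, remainder 0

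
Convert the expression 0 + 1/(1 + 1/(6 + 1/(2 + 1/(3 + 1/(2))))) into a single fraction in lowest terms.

103/119

Use the convergent recurrence hₖ = aₖ·hₖ₋₁ + hₖ₋₂ (and likewise for the denominators kₖ):
a_0 = 0: 0/1
a_1 = 1: 1/1
a_2 = 6: 6/7
a_3 = 2: 13/15
a_4 = 3: 45/52
a_5 = 2: 103/119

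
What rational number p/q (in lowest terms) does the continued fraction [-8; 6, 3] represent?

Use the convergent recurrence hₖ = aₖ·hₖ₋₁ + hₖ₋₂ (and likewise for the denominators kₖ):
a_0 = -8: -8/1
a_1 = 6: -47/6
a_2 = 3: -149/19

-149/19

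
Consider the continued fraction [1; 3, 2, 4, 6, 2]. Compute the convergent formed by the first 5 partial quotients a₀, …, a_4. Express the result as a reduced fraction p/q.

249/193

a_0 = 1: 1/1
a_1 = 3: 4/3
a_2 = 2: 9/7
a_3 = 4: 40/31
a_4 = 6: 249/193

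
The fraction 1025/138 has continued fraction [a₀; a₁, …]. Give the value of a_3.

1025 ÷ 138 → quotient 7, remainder 59
138 ÷ 59 → quotient 2, remainder 20
59 ÷ 20 → quotient 2, remainder 19
20 ÷ 19 → quotient 1, remainder 1

1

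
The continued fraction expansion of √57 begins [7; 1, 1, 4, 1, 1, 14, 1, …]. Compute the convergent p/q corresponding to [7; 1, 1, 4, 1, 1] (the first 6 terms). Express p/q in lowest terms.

151/20

Build up convergents one term at a time:
a_0 = 7: 7/1
a_1 = 1: 8/1
a_2 = 1: 15/2
a_3 = 4: 68/9
a_4 = 1: 83/11
a_5 = 1: 151/20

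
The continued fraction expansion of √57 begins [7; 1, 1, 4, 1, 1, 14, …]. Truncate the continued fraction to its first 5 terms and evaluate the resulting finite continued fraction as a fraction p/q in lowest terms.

83/11

a_0 = 7: 7/1
a_1 = 1: 8/1
a_2 = 1: 15/2
a_3 = 4: 68/9
a_4 = 1: 83/11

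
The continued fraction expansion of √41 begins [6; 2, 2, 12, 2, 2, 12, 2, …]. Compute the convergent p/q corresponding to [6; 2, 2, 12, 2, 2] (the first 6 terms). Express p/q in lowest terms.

2049/320

Starting at the tail and folding back:
Start with 2.
2 + 1/(2/1) = 2 + 1/2 = 5/2
12 + 1/(5/2) = 12 + 2/5 = 62/5
2 + 1/(62/5) = 2 + 5/62 = 129/62
2 + 1/(129/62) = 2 + 62/129 = 320/129
6 + 1/(320/129) = 6 + 129/320 = 2049/320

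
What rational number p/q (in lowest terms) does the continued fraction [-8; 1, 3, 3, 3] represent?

-311/43

Build up convergents one term at a time:
a_0 = -8: -8/1
a_1 = 1: -7/1
a_2 = 3: -29/4
a_3 = 3: -94/13
a_4 = 3: -311/43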